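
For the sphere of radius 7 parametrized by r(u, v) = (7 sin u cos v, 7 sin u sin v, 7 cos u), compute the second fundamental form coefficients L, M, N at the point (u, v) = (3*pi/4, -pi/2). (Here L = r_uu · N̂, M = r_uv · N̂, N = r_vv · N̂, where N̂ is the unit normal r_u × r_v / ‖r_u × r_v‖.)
L = -7;  M = 0;  N = -7/2

Compute the unit normal N̂(u, v) = (sin(u)^2*cos(v)/Abs(sin(u)), sin(u)^2*sin(v)/Abs(sin(u)), sin(2*u)/(2*Abs(sin(u)))), and the second partials r_uu, r_uv, r_vv. Take dot products:
  L(u, v) = r_uu · N̂ = -7*sin(u)/Abs(sin(u)),
  M(u, v) = r_uv · N̂ = 0,
  N(u, v) = r_vv · N̂ = -7*sin(u)^3/Abs(sin(u)).
Evaluating at (u, v) = (3*pi/4, -pi/2):
  L = -7, M = 0, N = -7/2.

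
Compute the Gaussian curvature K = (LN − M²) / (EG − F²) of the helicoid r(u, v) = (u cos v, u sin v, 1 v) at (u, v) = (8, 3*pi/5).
K = -1/4225

Coefficients of the first fundamental form: E = 1, F = 0, G = u^2 + 1.
Coefficients of the second fundamental form: L = 0, M = -1/sqrt(u^2 + 1), N = 0.
Assemble K = (LN − M²)/(EG − F²) = -1/(u^2 + 1)^2. At (u, v) = (8, 3*pi/5): K = -1/4225.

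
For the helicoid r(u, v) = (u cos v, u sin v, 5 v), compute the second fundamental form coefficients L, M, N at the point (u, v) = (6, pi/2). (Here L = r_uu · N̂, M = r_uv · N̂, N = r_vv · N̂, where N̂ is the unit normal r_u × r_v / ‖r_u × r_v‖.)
L = 0;  M = -5*sqrt(61)/61;  N = 0

Compute the unit normal N̂(u, v) = (5*sin(v)/sqrt(u^2 + 25), -5*cos(v)/sqrt(u^2 + 25), u/sqrt(u^2 + 25)), and the second partials r_uu, r_uv, r_vv. Take dot products:
  L(u, v) = r_uu · N̂ = 0,
  M(u, v) = r_uv · N̂ = -5/sqrt(u^2 + 25),
  N(u, v) = r_vv · N̂ = 0.
Evaluating at (u, v) = (6, pi/2):
  L = 0, M = -5*sqrt(61)/61, N = 0.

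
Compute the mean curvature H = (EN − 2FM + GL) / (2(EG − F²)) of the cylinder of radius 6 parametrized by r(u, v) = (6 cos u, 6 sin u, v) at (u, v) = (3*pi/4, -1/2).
H = -1/12

With E = 36, F = 0, G = 1, L = -6, M = 0, N = 0, assemble
  H = (EN − 2FM + GL) / (2(EG − F²)) = -1/12.
At (u, v) = (3*pi/4, -1/2): H = -1/12.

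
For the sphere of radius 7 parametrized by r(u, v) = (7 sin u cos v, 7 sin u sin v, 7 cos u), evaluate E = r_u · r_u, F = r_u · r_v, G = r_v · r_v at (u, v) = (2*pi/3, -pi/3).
E = 49;  F = 0;  G = 147/4

Partials: r_u = (7*cos(u)*cos(v), 7*sin(v)*cos(u), -7*sin(u)), r_v = (-7*sin(u)*sin(v), 7*sin(u)*cos(v), 0). As functions of (u, v):
  E = r_u · r_u = 49,
  F = r_u · r_v = 0,
  G = r_v · r_v = 49*sin(u)^2.
Evaluating at (u, v) = (2*pi/3, -pi/3): E = 49, F = 0, G = 147/4.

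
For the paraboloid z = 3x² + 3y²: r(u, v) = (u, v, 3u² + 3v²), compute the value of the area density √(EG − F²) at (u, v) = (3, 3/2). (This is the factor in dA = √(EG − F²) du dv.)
√(EG − F²)|_{(3, 3/2)} = sqrt(406)

E = 36*u^2 + 1, F = 36*u*v, G = 36*v^2 + 1, so EG − F² = 36*u^2 + 36*v^2 + 1. Taking the positive square root: √(EG − F²) = sqrt(36*u^2 + 36*v^2 + 1). At (u, v) = (3, 3/2): sqrt(406).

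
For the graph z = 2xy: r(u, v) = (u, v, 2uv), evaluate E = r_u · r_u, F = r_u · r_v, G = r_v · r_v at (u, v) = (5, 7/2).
E = 50;  F = 70;  G = 101

Partials: r_u = (1, 0, 2*v), r_v = (0, 1, 2*u). As functions of (u, v):
  E = r_u · r_u = 4*v^2 + 1,
  F = r_u · r_v = 4*u*v,
  G = r_v · r_v = 4*u^2 + 1.
Evaluating at (u, v) = (5, 7/2): E = 50, F = 70, G = 101.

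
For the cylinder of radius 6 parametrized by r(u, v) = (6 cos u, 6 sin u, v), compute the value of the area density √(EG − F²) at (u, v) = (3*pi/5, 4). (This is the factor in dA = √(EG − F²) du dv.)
√(EG − F²)|_{(3*pi/5, 4)} = 6

E = 36, F = 0, G = 1, so EG − F² = 36. Taking the positive square root: √(EG − F²) = 6. At (u, v) = (3*pi/5, 4): 6.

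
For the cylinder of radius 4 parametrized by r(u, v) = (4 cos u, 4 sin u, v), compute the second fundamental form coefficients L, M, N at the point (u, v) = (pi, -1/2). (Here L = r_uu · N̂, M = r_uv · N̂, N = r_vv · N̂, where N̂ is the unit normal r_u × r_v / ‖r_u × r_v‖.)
L = -4;  M = 0;  N = 0

Compute the unit normal N̂(u, v) = (cos(u), sin(u), 0), and the second partials r_uu, r_uv, r_vv. Take dot products:
  L(u, v) = r_uu · N̂ = -4,
  M(u, v) = r_uv · N̂ = 0,
  N(u, v) = r_vv · N̂ = 0.
Evaluating at (u, v) = (pi, -1/2):
  L = -4, M = 0, N = 0.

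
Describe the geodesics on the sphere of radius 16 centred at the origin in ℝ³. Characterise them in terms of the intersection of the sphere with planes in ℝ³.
Geodesics on the sphere of radius 16 are great circles — circles of radius 16 obtained as the intersection of the sphere with planes through the origin (the centre of the sphere).

A curve α(t) of nonzero constant speed on the sphere of radius 16 is a geodesic iff its acceleration α̈ is everywhere normal to the surface, i.e. parallel to the radial vector α(t). Then d/dt(α × α̇) = α̇ × α̇ + α × α̈ = 0, so α × α̇ is a constant vector n ≠ 0 and α(t) · n = 0 for all t: α lies in the plane through the origin with normal n. The intersection of that plane with the sphere is a circle of radius 16 (a great circle). Conversely, a great circle traversed at constant speed has centripetal acceleration pointing at the origin, hence normal to the sphere, so every great circle is a geodesic.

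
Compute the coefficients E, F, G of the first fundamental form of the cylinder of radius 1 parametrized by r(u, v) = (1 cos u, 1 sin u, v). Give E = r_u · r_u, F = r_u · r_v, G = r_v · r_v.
E = 1;  F = 0;  G = 1

Compute partials: r_u = (-sin(u), cos(u), 0), r_v = (0, 0, 1). Then
  E = r_u · r_u = 1,
  F = r_u · r_v = 0,
  G = r_v · r_v = 1.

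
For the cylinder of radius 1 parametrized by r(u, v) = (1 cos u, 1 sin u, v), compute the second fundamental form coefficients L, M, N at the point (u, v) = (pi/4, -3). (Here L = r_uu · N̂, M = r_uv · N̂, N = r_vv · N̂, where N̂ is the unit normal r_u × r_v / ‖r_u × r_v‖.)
L = -1;  M = 0;  N = 0

Compute the unit normal N̂(u, v) = (cos(u), sin(u), 0), and the second partials r_uu, r_uv, r_vv. Take dot products:
  L(u, v) = r_uu · N̂ = -1,
  M(u, v) = r_uv · N̂ = 0,
  N(u, v) = r_vv · N̂ = 0.
Evaluating at (u, v) = (pi/4, -3):
  L = -1, M = 0, N = 0.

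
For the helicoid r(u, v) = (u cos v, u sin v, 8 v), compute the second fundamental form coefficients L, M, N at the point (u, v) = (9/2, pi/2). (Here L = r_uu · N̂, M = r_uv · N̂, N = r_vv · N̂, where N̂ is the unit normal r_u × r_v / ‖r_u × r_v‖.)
L = 0;  M = -16*sqrt(337)/337;  N = 0

Compute the unit normal N̂(u, v) = (8*sin(v)/sqrt(u^2 + 64), -8*cos(v)/sqrt(u^2 + 64), u/sqrt(u^2 + 64)), and the second partials r_uu, r_uv, r_vv. Take dot products:
  L(u, v) = r_uu · N̂ = 0,
  M(u, v) = r_uv · N̂ = -8/sqrt(u^2 + 64),
  N(u, v) = r_vv · N̂ = 0.
Evaluating at (u, v) = (9/2, pi/2):
  L = 0, M = -16*sqrt(337)/337, N = 0.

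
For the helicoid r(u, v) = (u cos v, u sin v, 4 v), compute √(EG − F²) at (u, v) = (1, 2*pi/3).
√(EG − F²)|_{(1, 2*pi/3)} = sqrt(17)

E = 1, F = 0, G = u^2 + 16; EG − F² = u^2 + 16; √(EG − F²) = sqrt(u^2 + 16). At the given point: sqrt(17).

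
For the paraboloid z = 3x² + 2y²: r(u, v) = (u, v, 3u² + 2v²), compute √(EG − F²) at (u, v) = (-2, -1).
√(EG − F²)|_{(-2, -1)} = sqrt(161)

E = 36*u^2 + 1, F = 24*u*v, G = 16*v^2 + 1; EG − F² = 36*u^2 + 16*v^2 + 1; √(EG − F²) = sqrt(36*u^2 + 16*v^2 + 1). At the given point: sqrt(161).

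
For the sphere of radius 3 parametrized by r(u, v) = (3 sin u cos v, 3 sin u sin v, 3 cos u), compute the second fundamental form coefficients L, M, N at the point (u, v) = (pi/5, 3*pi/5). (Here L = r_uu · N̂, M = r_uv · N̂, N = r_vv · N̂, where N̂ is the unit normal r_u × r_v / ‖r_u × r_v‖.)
L = -3;  M = 0;  N = -15/8 + 3*sqrt(5)/8

Compute the unit normal N̂(u, v) = (sin(u)^2*cos(v)/Abs(sin(u)), sin(u)^2*sin(v)/Abs(sin(u)), sin(2*u)/(2*Abs(sin(u)))), and the second partials r_uu, r_uv, r_vv. Take dot products:
  L(u, v) = r_uu · N̂ = -3*sin(u)/Abs(sin(u)),
  M(u, v) = r_uv · N̂ = 0,
  N(u, v) = r_vv · N̂ = -3*sin(u)^3/Abs(sin(u)).
Evaluating at (u, v) = (pi/5, 3*pi/5):
  L = -3, M = 0, N = -15/8 + 3*sqrt(5)/8.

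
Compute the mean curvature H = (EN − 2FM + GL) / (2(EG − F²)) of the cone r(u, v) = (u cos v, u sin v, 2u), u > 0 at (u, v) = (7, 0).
H = sqrt(5)/35

With E = 5, F = 0, G = u^2, L = 0, M = 0, N = 2*sqrt(5)*u^2/(5*Abs(u)), assemble
  H = (EN − 2FM + GL) / (2(EG − F²)) = sqrt(5)/(5*Abs(u)).
At (u, v) = (7, 0): H = sqrt(5)/35.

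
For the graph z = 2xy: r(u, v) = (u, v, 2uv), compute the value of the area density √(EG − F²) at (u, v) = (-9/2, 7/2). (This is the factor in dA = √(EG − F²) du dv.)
√(EG − F²)|_{(-9/2, 7/2)} = sqrt(131)

E = 4*v^2 + 1, F = 4*u*v, G = 4*u^2 + 1, so EG − F² = 4*u^2 + 4*v^2 + 1. Taking the positive square root: √(EG − F²) = sqrt(4*u^2 + 4*v^2 + 1). At (u, v) = (-9/2, 7/2): sqrt(131).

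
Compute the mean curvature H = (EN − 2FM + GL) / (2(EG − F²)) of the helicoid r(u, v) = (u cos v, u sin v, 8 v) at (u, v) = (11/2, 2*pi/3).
H = 0

With E = 1, F = 0, G = u^2 + 64, L = 0, M = -8/sqrt(u^2 + 64), N = 0, assemble
  H = (EN − 2FM + GL) / (2(EG − F²)) = 0.
At (u, v) = (11/2, 2*pi/3): H = 0.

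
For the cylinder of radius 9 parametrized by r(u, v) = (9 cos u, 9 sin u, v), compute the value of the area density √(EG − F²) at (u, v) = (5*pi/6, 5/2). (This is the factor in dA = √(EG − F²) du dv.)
√(EG − F²)|_{(5*pi/6, 5/2)} = 9

E = 81, F = 0, G = 1, so EG − F² = 81. Taking the positive square root: √(EG − F²) = 9. At (u, v) = (5*pi/6, 5/2): 9.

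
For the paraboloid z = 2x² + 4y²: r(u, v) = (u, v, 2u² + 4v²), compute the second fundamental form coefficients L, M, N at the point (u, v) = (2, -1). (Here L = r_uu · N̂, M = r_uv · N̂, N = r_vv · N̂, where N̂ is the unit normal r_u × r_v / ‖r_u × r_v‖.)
L = 4*sqrt(129)/129;  M = 0;  N = 8*sqrt(129)/129

Compute the unit normal N̂(u, v) = (-4*u/sqrt(16*u^2 + 64*v^2 + 1), -8*v/sqrt(16*u^2 + 64*v^2 + 1), 1/sqrt(16*u^2 + 64*v^2 + 1)), and the second partials r_uu, r_uv, r_vv. Take dot products:
  L(u, v) = r_uu · N̂ = 4/sqrt(16*u^2 + 64*v^2 + 1),
  M(u, v) = r_uv · N̂ = 0,
  N(u, v) = r_vv · N̂ = 8/sqrt(16*u^2 + 64*v^2 + 1).
Evaluating at (u, v) = (2, -1):
  L = 4*sqrt(129)/129, M = 0, N = 8*sqrt(129)/129.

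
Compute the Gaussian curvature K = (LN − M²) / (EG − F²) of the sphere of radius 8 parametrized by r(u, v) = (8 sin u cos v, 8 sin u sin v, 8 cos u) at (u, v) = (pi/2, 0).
K = 1/64

Coefficients of the first fundamental form: E = 64, F = 0, G = 64*sin(u)^2.
Coefficients of the second fundamental form: L = -8*sin(u)/Abs(sin(u)), M = 0, N = -8*sin(u)^3/Abs(sin(u)).
Assemble K = (LN − M²)/(EG − F²) = 1/64. At (u, v) = (pi/2, 0): K = 1/64.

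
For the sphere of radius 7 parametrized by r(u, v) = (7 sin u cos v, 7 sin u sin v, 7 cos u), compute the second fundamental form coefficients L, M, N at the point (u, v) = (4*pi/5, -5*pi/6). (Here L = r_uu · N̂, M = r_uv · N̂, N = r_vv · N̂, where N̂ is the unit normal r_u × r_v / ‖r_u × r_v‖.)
L = -7;  M = 0;  N = -35/8 + 7*sqrt(5)/8

Compute the unit normal N̂(u, v) = (sin(u)^2*cos(v)/Abs(sin(u)), sin(u)^2*sin(v)/Abs(sin(u)), sin(2*u)/(2*Abs(sin(u)))), and the second partials r_uu, r_uv, r_vv. Take dot products:
  L(u, v) = r_uu · N̂ = -7*sin(u)/Abs(sin(u)),
  M(u, v) = r_uv · N̂ = 0,
  N(u, v) = r_vv · N̂ = -7*sin(u)^3/Abs(sin(u)).
Evaluating at (u, v) = (4*pi/5, -5*pi/6):
  L = -7, M = 0, N = -35/8 + 7*sqrt(5)/8.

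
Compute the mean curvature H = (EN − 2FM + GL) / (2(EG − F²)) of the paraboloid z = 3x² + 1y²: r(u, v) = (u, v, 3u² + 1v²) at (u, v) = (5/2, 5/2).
H = 304*sqrt(251)/63001

With E = 36*u^2 + 1, F = 12*u*v, G = 4*v^2 + 1, L = 6/sqrt(36*u^2 + 4*v^2 + 1), M = 0, N = 2/sqrt(36*u^2 + 4*v^2 + 1), assemble
  H = (EN − 2FM + GL) / (2(EG − F²)) = 4*(9*u^2 + 3*v^2 + 1)/(36*u^2 + 4*v^2 + 1)^(3/2).
At (u, v) = (5/2, 5/2): H = 304*sqrt(251)/63001.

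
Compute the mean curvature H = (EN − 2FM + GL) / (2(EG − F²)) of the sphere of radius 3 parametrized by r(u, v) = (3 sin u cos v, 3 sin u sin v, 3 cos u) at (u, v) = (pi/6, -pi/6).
H = -1/3

With E = 9, F = 0, G = 9*sin(u)^2, L = -3*sin(u)/Abs(sin(u)), M = 0, N = -3*sin(u)^3/Abs(sin(u)), assemble
  H = (EN − 2FM + GL) / (2(EG − F²)) = -sin(u)/(3*Abs(sin(u))).
At (u, v) = (pi/6, -pi/6): H = -1/3.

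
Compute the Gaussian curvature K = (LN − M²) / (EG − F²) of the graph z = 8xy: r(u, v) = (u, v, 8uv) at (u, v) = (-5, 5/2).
K = -64/4004001

Coefficients of the first fundamental form: E = 64*v^2 + 1, F = 64*u*v, G = 64*u^2 + 1.
Coefficients of the second fundamental form: L = 0, M = 8/sqrt(64*u^2 + 64*v^2 + 1), N = 0.
Assemble K = (LN − M²)/(EG − F²) = -64/(4096*u^4 + 8192*u^2*v^2 + 128*u^2 + 4096*v^4 + 128*v^2 + 1). At (u, v) = (-5, 5/2): K = -64/4004001.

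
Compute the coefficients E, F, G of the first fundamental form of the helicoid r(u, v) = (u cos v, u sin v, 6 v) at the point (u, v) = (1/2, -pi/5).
E = 1;  F = 0;  G = 145/4

Partials: r_u = (cos(v), sin(v), 0), r_v = (-u*sin(v), u*cos(v), 6). As functions of (u, v):
  E = r_u · r_u = 1,
  F = r_u · r_v = 0,
  G = r_v · r_v = u^2 + 36.
Evaluating at (u, v) = (1/2, -pi/5): E = 1, F = 0, G = 145/4.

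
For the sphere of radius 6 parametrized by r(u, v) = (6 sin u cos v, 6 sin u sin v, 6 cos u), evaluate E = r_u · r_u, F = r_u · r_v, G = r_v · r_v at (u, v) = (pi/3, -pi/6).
E = 36;  F = 0;  G = 27

Partials: r_u = (6*cos(u)*cos(v), 6*sin(v)*cos(u), -6*sin(u)), r_v = (-6*sin(u)*sin(v), 6*sin(u)*cos(v), 0). As functions of (u, v):
  E = r_u · r_u = 36,
  F = r_u · r_v = 0,
  G = r_v · r_v = 36*sin(u)^2.
Evaluating at (u, v) = (pi/3, -pi/6): E = 36, F = 0, G = 27.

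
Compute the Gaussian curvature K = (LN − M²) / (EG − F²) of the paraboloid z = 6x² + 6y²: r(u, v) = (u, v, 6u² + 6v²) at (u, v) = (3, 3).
K = 144/6723649

Coefficients of the first fundamental form: E = 144*u^2 + 1, F = 144*u*v, G = 144*v^2 + 1.
Coefficients of the second fundamental form: L = 12/sqrt(144*u^2 + 144*v^2 + 1), M = 0, N = 12/sqrt(144*u^2 + 144*v^2 + 1).
Assemble K = (LN − M²)/(EG − F²) = 144/(20736*u^4 + 41472*u^2*v^2 + 288*u^2 + 20736*v^4 + 288*v^2 + 1). At (u, v) = (3, 3): K = 144/6723649.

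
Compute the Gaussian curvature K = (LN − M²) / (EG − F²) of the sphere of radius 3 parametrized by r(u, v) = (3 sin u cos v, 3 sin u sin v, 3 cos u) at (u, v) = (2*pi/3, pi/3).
K = 1/9

Coefficients of the first fundamental form: E = 9, F = 0, G = 9*sin(u)^2.
Coefficients of the second fundamental form: L = -3*sin(u)/Abs(sin(u)), M = 0, N = -3*sin(u)^3/Abs(sin(u)).
Assemble K = (LN − M²)/(EG − F²) = 1/9. At (u, v) = (2*pi/3, pi/3): K = 1/9.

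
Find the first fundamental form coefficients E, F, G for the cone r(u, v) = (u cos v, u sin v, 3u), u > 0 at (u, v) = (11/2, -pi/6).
E = 10;  F = 0;  G = 121/4

Partials: r_u = (cos(v), sin(v), 3), r_v = (-u*sin(v), u*cos(v), 0). As functions of (u, v):
  E = r_u · r_u = 10,
  F = r_u · r_v = 0,
  G = r_v · r_v = u^2.
Evaluating at (u, v) = (11/2, -pi/6): E = 10, F = 0, G = 121/4.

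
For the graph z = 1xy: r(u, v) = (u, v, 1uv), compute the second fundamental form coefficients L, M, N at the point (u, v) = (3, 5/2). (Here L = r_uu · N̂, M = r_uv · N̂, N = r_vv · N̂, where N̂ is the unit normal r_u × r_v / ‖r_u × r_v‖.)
L = 0;  M = 2*sqrt(65)/65;  N = 0

Compute the unit normal N̂(u, v) = (-v/sqrt(u^2 + v^2 + 1), -u/sqrt(u^2 + v^2 + 1), 1/sqrt(u^2 + v^2 + 1)), and the second partials r_uu, r_uv, r_vv. Take dot products:
  L(u, v) = r_uu · N̂ = 0,
  M(u, v) = r_uv · N̂ = 1/sqrt(u^2 + v^2 + 1),
  N(u, v) = r_vv · N̂ = 0.
Evaluating at (u, v) = (3, 5/2):
  L = 0, M = 2*sqrt(65)/65, N = 0.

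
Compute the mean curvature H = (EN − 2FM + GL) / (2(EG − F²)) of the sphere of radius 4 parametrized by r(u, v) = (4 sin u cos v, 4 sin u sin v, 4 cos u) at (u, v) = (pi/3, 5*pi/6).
H = -1/4

With E = 16, F = 0, G = 16*sin(u)^2, L = -4*sin(u)/Abs(sin(u)), M = 0, N = -4*sin(u)^3/Abs(sin(u)), assemble
  H = (EN − 2FM + GL) / (2(EG − F²)) = -sin(u)/(4*Abs(sin(u))).
At (u, v) = (pi/3, 5*pi/6): H = -1/4.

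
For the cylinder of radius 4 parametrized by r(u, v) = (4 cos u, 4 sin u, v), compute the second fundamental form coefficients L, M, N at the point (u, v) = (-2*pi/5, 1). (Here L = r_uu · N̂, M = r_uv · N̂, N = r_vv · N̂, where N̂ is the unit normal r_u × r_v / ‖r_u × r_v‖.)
L = -4;  M = 0;  N = 0

Compute the unit normal N̂(u, v) = (cos(u), sin(u), 0), and the second partials r_uu, r_uv, r_vv. Take dot products:
  L(u, v) = r_uu · N̂ = -4,
  M(u, v) = r_uv · N̂ = 0,
  N(u, v) = r_vv · N̂ = 0.
Evaluating at (u, v) = (-2*pi/5, 1):
  L = -4, M = 0, N = 0.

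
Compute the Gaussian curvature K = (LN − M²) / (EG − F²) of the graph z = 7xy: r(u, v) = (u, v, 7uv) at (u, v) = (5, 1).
K = -49/1625625

Coefficients of the first fundamental form: E = 49*v^2 + 1, F = 49*u*v, G = 49*u^2 + 1.
Coefficients of the second fundamental form: L = 0, M = 7/sqrt(49*u^2 + 49*v^2 + 1), N = 0.
Assemble K = (LN − M²)/(EG − F²) = -49/(2401*u^4 + 4802*u^2*v^2 + 98*u^2 + 2401*v^4 + 98*v^2 + 1). At (u, v) = (5, 1): K = -49/1625625.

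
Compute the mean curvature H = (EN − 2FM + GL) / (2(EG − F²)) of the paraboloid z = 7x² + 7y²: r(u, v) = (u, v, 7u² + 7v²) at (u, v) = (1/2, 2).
H = 5845*sqrt(834)/695556

With E = 196*u^2 + 1, F = 196*u*v, G = 196*v^2 + 1, L = 14/sqrt(196*u^2 + 196*v^2 + 1), M = 0, N = 14/sqrt(196*u^2 + 196*v^2 + 1), assemble
  H = (EN − 2FM + GL) / (2(EG − F²)) = 14*(98*u^2 + 98*v^2 + 1)/(196*u^2 + 196*v^2 + 1)^(3/2).
At (u, v) = (1/2, 2): H = 5845*sqrt(834)/695556.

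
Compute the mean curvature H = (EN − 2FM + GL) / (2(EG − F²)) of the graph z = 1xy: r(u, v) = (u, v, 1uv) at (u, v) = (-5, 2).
H = sqrt(30)/90

With E = v^2 + 1, F = u*v, G = u^2 + 1, L = 0, M = 1/sqrt(u^2 + v^2 + 1), N = 0, assemble
  H = (EN − 2FM + GL) / (2(EG − F²)) = -u*v/(u^2 + v^2 + 1)^(3/2).
At (u, v) = (-5, 2): H = sqrt(30)/90.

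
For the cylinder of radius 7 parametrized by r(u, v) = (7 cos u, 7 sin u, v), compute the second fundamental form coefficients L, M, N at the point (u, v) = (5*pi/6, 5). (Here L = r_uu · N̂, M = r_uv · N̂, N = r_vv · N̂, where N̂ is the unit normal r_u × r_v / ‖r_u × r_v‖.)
L = -7;  M = 0;  N = 0

Compute the unit normal N̂(u, v) = (cos(u), sin(u), 0), and the second partials r_uu, r_uv, r_vv. Take dot products:
  L(u, v) = r_uu · N̂ = -7,
  M(u, v) = r_uv · N̂ = 0,
  N(u, v) = r_vv · N̂ = 0.
Evaluating at (u, v) = (5*pi/6, 5):
  L = -7, M = 0, N = 0.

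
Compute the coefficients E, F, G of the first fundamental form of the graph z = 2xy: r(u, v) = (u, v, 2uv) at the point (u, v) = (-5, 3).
E = 37;  F = -60;  G = 101

Partials: r_u = (1, 0, 2*v), r_v = (0, 1, 2*u). As functions of (u, v):
  E = r_u · r_u = 4*v^2 + 1,
  F = r_u · r_v = 4*u*v,
  G = r_v · r_v = 4*u^2 + 1.
Evaluating at (u, v) = (-5, 3): E = 37, F = -60, G = 101.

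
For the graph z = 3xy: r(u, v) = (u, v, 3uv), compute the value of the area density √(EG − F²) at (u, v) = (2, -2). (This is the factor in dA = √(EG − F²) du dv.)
√(EG − F²)|_{(2, -2)} = sqrt(73)

E = 9*v^2 + 1, F = 9*u*v, G = 9*u^2 + 1, so EG − F² = 9*u^2 + 9*v^2 + 1. Taking the positive square root: √(EG − F²) = sqrt(9*u^2 + 9*v^2 + 1). At (u, v) = (2, -2): sqrt(73).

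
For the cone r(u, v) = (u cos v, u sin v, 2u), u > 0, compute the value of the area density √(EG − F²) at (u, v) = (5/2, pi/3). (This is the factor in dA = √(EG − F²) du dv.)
√(EG − F²)|_{(5/2, pi/3)} = 5*sqrt(5)/2

E = 5, F = 0, G = u^2, so EG − F² = 5*u^2. Taking the positive square root: √(EG − F²) = sqrt(5)*Abs(u). At (u, v) = (5/2, pi/3): 5*sqrt(5)/2.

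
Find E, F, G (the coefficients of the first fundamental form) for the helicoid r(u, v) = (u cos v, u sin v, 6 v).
E = 1;  F = 0;  G = u^2 + 36

Compute partials: r_u = (cos(v), sin(v), 0), r_v = (-u*sin(v), u*cos(v), 6). Then
  E = r_u · r_u = 1,
  F = r_u · r_v = 0,
  G = r_v · r_v = u^2 + 36.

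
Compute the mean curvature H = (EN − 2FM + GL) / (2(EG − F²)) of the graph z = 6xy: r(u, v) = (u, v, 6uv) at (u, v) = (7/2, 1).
H = -189*sqrt(478)/57121

With E = 36*v^2 + 1, F = 36*u*v, G = 36*u^2 + 1, L = 0, M = 6/sqrt(36*u^2 + 36*v^2 + 1), N = 0, assemble
  H = (EN − 2FM + GL) / (2(EG − F²)) = -216*u*v/(36*u^2 + 36*v^2 + 1)^(3/2).
At (u, v) = (7/2, 1): H = -189*sqrt(478)/57121.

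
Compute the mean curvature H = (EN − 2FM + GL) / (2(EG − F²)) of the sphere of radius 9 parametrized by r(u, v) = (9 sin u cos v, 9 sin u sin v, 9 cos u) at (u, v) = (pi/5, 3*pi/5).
H = -1/9

With E = 81, F = 0, G = 81*sin(u)^2, L = -9*sin(u)/Abs(sin(u)), M = 0, N = -9*sin(u)^3/Abs(sin(u)), assemble
  H = (EN − 2FM + GL) / (2(EG − F²)) = -sin(u)/(9*Abs(sin(u))).
At (u, v) = (pi/5, 3*pi/5): H = -1/9.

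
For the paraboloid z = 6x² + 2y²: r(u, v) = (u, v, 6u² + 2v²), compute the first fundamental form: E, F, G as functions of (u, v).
E = 144*u^2 + 1;  F = 48*u*v;  G = 16*v^2 + 1

Compute partials: r_u = (1, 0, 12*u), r_v = (0, 1, 4*v). Then
  E = r_u · r_u = 144*u^2 + 1,
  F = r_u · r_v = 48*u*v,
  G = r_v · r_v = 16*v^2 + 1.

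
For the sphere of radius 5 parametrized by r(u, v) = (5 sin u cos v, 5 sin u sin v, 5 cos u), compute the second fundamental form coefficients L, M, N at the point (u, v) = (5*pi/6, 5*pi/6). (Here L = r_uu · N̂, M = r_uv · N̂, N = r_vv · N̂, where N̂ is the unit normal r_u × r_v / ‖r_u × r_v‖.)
L = -5;  M = 0;  N = -5/4

Compute the unit normal N̂(u, v) = (sin(u)^2*cos(v)/Abs(sin(u)), sin(u)^2*sin(v)/Abs(sin(u)), sin(2*u)/(2*Abs(sin(u)))), and the second partials r_uu, r_uv, r_vv. Take dot products:
  L(u, v) = r_uu · N̂ = -5*sin(u)/Abs(sin(u)),
  M(u, v) = r_uv · N̂ = 0,
  N(u, v) = r_vv · N̂ = -5*sin(u)^3/Abs(sin(u)).
Evaluating at (u, v) = (5*pi/6, 5*pi/6):
  L = -5, M = 0, N = -5/4.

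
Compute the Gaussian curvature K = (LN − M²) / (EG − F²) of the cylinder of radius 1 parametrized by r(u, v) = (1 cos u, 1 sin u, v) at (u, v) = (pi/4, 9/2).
K = 0

Coefficients of the first fundamental form: E = 1, F = 0, G = 1.
Coefficients of the second fundamental form: L = -1, M = 0, N = 0.
Assemble K = (LN − M²)/(EG − F²) = 0. At (u, v) = (pi/4, 9/2): K = 0.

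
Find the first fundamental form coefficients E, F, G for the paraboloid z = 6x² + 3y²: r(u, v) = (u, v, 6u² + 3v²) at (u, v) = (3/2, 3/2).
E = 325;  F = 162;  G = 82

Partials: r_u = (1, 0, 12*u), r_v = (0, 1, 6*v). As functions of (u, v):
  E = r_u · r_u = 144*u^2 + 1,
  F = r_u · r_v = 72*u*v,
  G = r_v · r_v = 36*v^2 + 1.
Evaluating at (u, v) = (3/2, 3/2): E = 325, F = 162, G = 82.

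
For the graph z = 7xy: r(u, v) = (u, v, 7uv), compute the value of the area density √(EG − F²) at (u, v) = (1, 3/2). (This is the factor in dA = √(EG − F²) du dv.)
√(EG − F²)|_{(1, 3/2)} = sqrt(641)/2

E = 49*v^2 + 1, F = 49*u*v, G = 49*u^2 + 1, so EG − F² = 49*u^2 + 49*v^2 + 1. Taking the positive square root: √(EG − F²) = sqrt(49*u^2 + 49*v^2 + 1). At (u, v) = (1, 3/2): sqrt(641)/2.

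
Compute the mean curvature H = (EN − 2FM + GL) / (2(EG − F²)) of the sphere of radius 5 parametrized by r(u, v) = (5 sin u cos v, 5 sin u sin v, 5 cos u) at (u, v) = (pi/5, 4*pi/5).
H = -1/5

With E = 25, F = 0, G = 25*sin(u)^2, L = -5*sin(u)/Abs(sin(u)), M = 0, N = -5*sin(u)^3/Abs(sin(u)), assemble
  H = (EN − 2FM + GL) / (2(EG − F²)) = -sin(u)/(5*Abs(sin(u))).
At (u, v) = (pi/5, 4*pi/5): H = -1/5.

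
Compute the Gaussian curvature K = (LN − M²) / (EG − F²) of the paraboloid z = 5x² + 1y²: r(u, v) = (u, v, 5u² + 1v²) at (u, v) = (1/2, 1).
K = 1/45

Coefficients of the first fundamental form: E = 100*u^2 + 1, F = 20*u*v, G = 4*v^2 + 1.
Coefficients of the second fundamental form: L = 10/sqrt(100*u^2 + 4*v^2 + 1), M = 0, N = 2/sqrt(100*u^2 + 4*v^2 + 1).
Assemble K = (LN − M²)/(EG − F²) = 20/(10000*u^4 + 800*u^2*v^2 + 200*u^2 + 16*v^4 + 8*v^2 + 1). At (u, v) = (1/2, 1): K = 1/45.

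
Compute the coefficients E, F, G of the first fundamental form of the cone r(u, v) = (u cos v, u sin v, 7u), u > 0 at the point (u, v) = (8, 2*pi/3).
E = 50;  F = 0;  G = 64

Partials: r_u = (cos(v), sin(v), 7), r_v = (-u*sin(v), u*cos(v), 0). As functions of (u, v):
  E = r_u · r_u = 50,
  F = r_u · r_v = 0,
  G = r_v · r_v = u^2.
Evaluating at (u, v) = (8, 2*pi/3): E = 50, F = 0, G = 64.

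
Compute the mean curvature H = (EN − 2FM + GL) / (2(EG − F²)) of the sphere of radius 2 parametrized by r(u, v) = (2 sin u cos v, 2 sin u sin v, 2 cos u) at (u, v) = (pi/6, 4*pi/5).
H = -1/2

With E = 4, F = 0, G = 4*sin(u)^2, L = -2*sin(u)/Abs(sin(u)), M = 0, N = -2*sin(u)^3/Abs(sin(u)), assemble
  H = (EN − 2FM + GL) / (2(EG − F²)) = -sin(u)/(2*Abs(sin(u))).
At (u, v) = (pi/6, 4*pi/5): H = -1/2.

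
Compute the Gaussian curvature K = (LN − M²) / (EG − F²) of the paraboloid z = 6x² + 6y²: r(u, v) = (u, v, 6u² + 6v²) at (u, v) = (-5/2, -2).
K = 144/2181529

Coefficients of the first fundamental form: E = 144*u^2 + 1, F = 144*u*v, G = 144*v^2 + 1.
Coefficients of the second fundamental form: L = 12/sqrt(144*u^2 + 144*v^2 + 1), M = 0, N = 12/sqrt(144*u^2 + 144*v^2 + 1).
Assemble K = (LN − M²)/(EG − F²) = 144/(20736*u^4 + 41472*u^2*v^2 + 288*u^2 + 20736*v^4 + 288*v^2 + 1). At (u, v) = (-5/2, -2): K = 144/2181529.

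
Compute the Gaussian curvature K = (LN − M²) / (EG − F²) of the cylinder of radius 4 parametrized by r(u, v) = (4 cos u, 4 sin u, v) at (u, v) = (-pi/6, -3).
K = 0

Coefficients of the first fundamental form: E = 16, F = 0, G = 1.
Coefficients of the second fundamental form: L = -4, M = 0, N = 0.
Assemble K = (LN − M²)/(EG − F²) = 0. At (u, v) = (-pi/6, -3): K = 0.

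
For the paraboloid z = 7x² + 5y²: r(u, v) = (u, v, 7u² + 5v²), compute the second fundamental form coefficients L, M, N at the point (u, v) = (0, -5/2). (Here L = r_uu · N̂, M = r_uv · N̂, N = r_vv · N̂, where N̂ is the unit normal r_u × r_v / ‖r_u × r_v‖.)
L = 7*sqrt(626)/313;  M = 0;  N = 5*sqrt(626)/313

Compute the unit normal N̂(u, v) = (-14*u/sqrt(196*u^2 + 100*v^2 + 1), -10*v/sqrt(196*u^2 + 100*v^2 + 1), 1/sqrt(196*u^2 + 100*v^2 + 1)), and the second partials r_uu, r_uv, r_vv. Take dot products:
  L(u, v) = r_uu · N̂ = 14/sqrt(196*u^2 + 100*v^2 + 1),
  M(u, v) = r_uv · N̂ = 0,
  N(u, v) = r_vv · N̂ = 10/sqrt(196*u^2 + 100*v^2 + 1).
Evaluating at (u, v) = (0, -5/2):
  L = 7*sqrt(626)/313, M = 0, N = 5*sqrt(626)/313.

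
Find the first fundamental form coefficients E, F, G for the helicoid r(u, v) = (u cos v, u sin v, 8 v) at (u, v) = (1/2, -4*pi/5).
E = 1;  F = 0;  G = 257/4

Partials: r_u = (cos(v), sin(v), 0), r_v = (-u*sin(v), u*cos(v), 8). As functions of (u, v):
  E = r_u · r_u = 1,
  F = r_u · r_v = 0,
  G = r_v · r_v = u^2 + 64.
Evaluating at (u, v) = (1/2, -4*pi/5): E = 1, F = 0, G = 257/4.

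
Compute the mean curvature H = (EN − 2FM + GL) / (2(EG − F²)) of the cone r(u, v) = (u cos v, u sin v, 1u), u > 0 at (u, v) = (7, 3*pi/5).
H = sqrt(2)/28

With E = 2, F = 0, G = u^2, L = 0, M = 0, N = sqrt(2)*u^2/(2*Abs(u)), assemble
  H = (EN − 2FM + GL) / (2(EG − F²)) = sqrt(2)/(4*Abs(u)).
At (u, v) = (7, 3*pi/5): H = sqrt(2)/28.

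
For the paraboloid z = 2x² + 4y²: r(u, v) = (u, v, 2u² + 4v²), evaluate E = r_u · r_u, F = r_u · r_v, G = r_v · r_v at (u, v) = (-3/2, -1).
E = 37;  F = 48;  G = 65

Partials: r_u = (1, 0, 4*u), r_v = (0, 1, 8*v). As functions of (u, v):
  E = r_u · r_u = 16*u^2 + 1,
  F = r_u · r_v = 32*u*v,
  G = r_v · r_v = 64*v^2 + 1.
Evaluating at (u, v) = (-3/2, -1): E = 37, F = 48, G = 65.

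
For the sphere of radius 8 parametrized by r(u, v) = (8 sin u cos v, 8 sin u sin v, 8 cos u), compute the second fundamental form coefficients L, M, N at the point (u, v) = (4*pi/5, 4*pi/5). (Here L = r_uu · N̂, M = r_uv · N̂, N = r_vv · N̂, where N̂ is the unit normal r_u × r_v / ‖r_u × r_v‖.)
L = -8;  M = 0;  N = -5 + sqrt(5)

Compute the unit normal N̂(u, v) = (sin(u)^2*cos(v)/Abs(sin(u)), sin(u)^2*sin(v)/Abs(sin(u)), sin(2*u)/(2*Abs(sin(u)))), and the second partials r_uu, r_uv, r_vv. Take dot products:
  L(u, v) = r_uu · N̂ = -8*sin(u)/Abs(sin(u)),
  M(u, v) = r_uv · N̂ = 0,
  N(u, v) = r_vv · N̂ = -8*sin(u)^3/Abs(sin(u)).
Evaluating at (u, v) = (4*pi/5, 4*pi/5):
  L = -8, M = 0, N = -5 + sqrt(5).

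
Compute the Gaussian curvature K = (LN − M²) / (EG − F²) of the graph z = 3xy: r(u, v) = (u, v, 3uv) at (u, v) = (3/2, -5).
K = -144/970225

Coefficients of the first fundamental form: E = 9*v^2 + 1, F = 9*u*v, G = 9*u^2 + 1.
Coefficients of the second fundamental form: L = 0, M = 3/sqrt(9*u^2 + 9*v^2 + 1), N = 0.
Assemble K = (LN − M²)/(EG − F²) = -9/(81*u^4 + 162*u^2*v^2 + 18*u^2 + 81*v^4 + 18*v^2 + 1). At (u, v) = (3/2, -5): K = -144/970225.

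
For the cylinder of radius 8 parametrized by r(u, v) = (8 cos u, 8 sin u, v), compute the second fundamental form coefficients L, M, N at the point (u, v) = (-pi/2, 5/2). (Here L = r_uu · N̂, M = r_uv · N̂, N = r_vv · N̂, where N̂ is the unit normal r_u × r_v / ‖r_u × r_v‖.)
L = -8;  M = 0;  N = 0

Compute the unit normal N̂(u, v) = (cos(u), sin(u), 0), and the second partials r_uu, r_uv, r_vv. Take dot products:
  L(u, v) = r_uu · N̂ = -8,
  M(u, v) = r_uv · N̂ = 0,
  N(u, v) = r_vv · N̂ = 0.
Evaluating at (u, v) = (-pi/2, 5/2):
  L = -8, M = 0, N = 0.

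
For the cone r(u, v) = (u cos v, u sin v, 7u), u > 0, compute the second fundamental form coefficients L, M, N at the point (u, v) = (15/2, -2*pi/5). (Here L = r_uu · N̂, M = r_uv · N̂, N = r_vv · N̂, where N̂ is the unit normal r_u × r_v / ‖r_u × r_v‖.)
L = 0;  M = 0;  N = 21*sqrt(2)/4

Compute the unit normal N̂(u, v) = (-7*sqrt(2)*u*cos(v)/(10*Abs(u)), -7*sqrt(2)*u*sin(v)/(10*Abs(u)), sqrt(2)*u/(10*Abs(u))), and the second partials r_uu, r_uv, r_vv. Take dot products:
  L(u, v) = r_uu · N̂ = 0,
  M(u, v) = r_uv · N̂ = 0,
  N(u, v) = r_vv · N̂ = 7*sqrt(2)*u^2/(10*Abs(u)).
Evaluating at (u, v) = (15/2, -2*pi/5):
  L = 0, M = 0, N = 21*sqrt(2)/4.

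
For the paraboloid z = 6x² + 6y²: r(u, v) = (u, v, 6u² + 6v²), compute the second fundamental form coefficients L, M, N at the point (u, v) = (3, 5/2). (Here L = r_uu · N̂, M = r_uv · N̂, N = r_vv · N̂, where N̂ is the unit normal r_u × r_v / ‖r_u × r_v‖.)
L = 12*sqrt(13)/169;  M = 0;  N = 12*sqrt(13)/169

Compute the unit normal N̂(u, v) = (-12*u/sqrt(144*u^2 + 144*v^2 + 1), -12*v/sqrt(144*u^2 + 144*v^2 + 1), 1/sqrt(144*u^2 + 144*v^2 + 1)), and the second partials r_uu, r_uv, r_vv. Take dot products:
  L(u, v) = r_uu · N̂ = 12/sqrt(144*u^2 + 144*v^2 + 1),
  M(u, v) = r_uv · N̂ = 0,
  N(u, v) = r_vv · N̂ = 12/sqrt(144*u^2 + 144*v^2 + 1).
Evaluating at (u, v) = (3, 5/2):
  L = 12*sqrt(13)/169, M = 0, N = 12*sqrt(13)/169.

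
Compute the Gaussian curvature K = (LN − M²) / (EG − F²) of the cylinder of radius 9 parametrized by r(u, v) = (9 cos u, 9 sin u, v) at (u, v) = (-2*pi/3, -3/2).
K = 0

Coefficients of the first fundamental form: E = 81, F = 0, G = 1.
Coefficients of the second fundamental form: L = -9, M = 0, N = 0.
Assemble K = (LN − M²)/(EG − F²) = 0. At (u, v) = (-2*pi/3, -3/2): K = 0.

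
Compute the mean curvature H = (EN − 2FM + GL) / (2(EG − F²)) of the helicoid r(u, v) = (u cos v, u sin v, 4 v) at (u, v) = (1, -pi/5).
H = 0

With E = 1, F = 0, G = u^2 + 16, L = 0, M = -4/sqrt(u^2 + 16), N = 0, assemble
  H = (EN − 2FM + GL) / (2(EG − F²)) = 0.
At (u, v) = (1, -pi/5): H = 0.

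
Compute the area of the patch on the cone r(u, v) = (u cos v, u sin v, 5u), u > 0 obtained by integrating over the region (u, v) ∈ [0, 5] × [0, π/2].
Area = 25*sqrt(26)*pi/4

Area = ∫∫ √(EG − F²) du dv with √(EG − F²) = sqrt(26)*Abs(u). Integrating over [0, 5] × [0, π/2] gives 25*sqrt(26)*pi/4.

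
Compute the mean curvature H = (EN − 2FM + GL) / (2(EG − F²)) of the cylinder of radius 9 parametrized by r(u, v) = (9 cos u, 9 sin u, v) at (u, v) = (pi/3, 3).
H = -1/18

With E = 81, F = 0, G = 1, L = -9, M = 0, N = 0, assemble
  H = (EN − 2FM + GL) / (2(EG − F²)) = -1/18.
At (u, v) = (pi/3, 3): H = -1/18.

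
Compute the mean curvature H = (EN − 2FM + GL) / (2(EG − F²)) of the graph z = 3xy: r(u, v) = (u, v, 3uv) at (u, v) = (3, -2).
H = 81*sqrt(118)/6962

With E = 9*v^2 + 1, F = 9*u*v, G = 9*u^2 + 1, L = 0, M = 3/sqrt(9*u^2 + 9*v^2 + 1), N = 0, assemble
  H = (EN − 2FM + GL) / (2(EG − F²)) = -27*u*v/(9*u^2 + 9*v^2 + 1)^(3/2).
At (u, v) = (3, -2): H = 81*sqrt(118)/6962.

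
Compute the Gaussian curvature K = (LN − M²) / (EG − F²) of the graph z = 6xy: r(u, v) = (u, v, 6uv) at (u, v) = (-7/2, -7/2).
K = -36/779689

Coefficients of the first fundamental form: E = 36*v^2 + 1, F = 36*u*v, G = 36*u^2 + 1.
Coefficients of the second fundamental form: L = 0, M = 6/sqrt(36*u^2 + 36*v^2 + 1), N = 0.
Assemble K = (LN − M²)/(EG − F²) = -36/(1296*u^4 + 2592*u^2*v^2 + 72*u^2 + 1296*v^4 + 72*v^2 + 1). At (u, v) = (-7/2, -7/2): K = -36/779689.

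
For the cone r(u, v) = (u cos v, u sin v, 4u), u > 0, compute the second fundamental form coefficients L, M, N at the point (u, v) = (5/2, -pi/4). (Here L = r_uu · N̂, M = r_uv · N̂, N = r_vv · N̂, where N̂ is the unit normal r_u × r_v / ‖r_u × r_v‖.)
L = 0;  M = 0;  N = 10*sqrt(17)/17

Compute the unit normal N̂(u, v) = (-4*sqrt(17)*u*cos(v)/(17*Abs(u)), -4*sqrt(17)*u*sin(v)/(17*Abs(u)), sqrt(17)*u/(17*Abs(u))), and the second partials r_uu, r_uv, r_vv. Take dot products:
  L(u, v) = r_uu · N̂ = 0,
  M(u, v) = r_uv · N̂ = 0,
  N(u, v) = r_vv · N̂ = 4*sqrt(17)*u^2/(17*Abs(u)).
Evaluating at (u, v) = (5/2, -pi/4):
  L = 0, M = 0, N = 10*sqrt(17)/17.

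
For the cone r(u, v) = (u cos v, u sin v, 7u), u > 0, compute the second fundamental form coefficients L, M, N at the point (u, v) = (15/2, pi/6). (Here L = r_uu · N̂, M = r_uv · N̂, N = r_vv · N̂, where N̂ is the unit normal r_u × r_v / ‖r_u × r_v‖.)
L = 0;  M = 0;  N = 21*sqrt(2)/4

Compute the unit normal N̂(u, v) = (-7*sqrt(2)*u*cos(v)/(10*Abs(u)), -7*sqrt(2)*u*sin(v)/(10*Abs(u)), sqrt(2)*u/(10*Abs(u))), and the second partials r_uu, r_uv, r_vv. Take dot products:
  L(u, v) = r_uu · N̂ = 0,
  M(u, v) = r_uv · N̂ = 0,
  N(u, v) = r_vv · N̂ = 7*sqrt(2)*u^2/(10*Abs(u)).
Evaluating at (u, v) = (15/2, pi/6):
  L = 0, M = 0, N = 21*sqrt(2)/4.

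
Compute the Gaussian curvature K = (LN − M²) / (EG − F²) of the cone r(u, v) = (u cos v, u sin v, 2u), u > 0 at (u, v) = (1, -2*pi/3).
K = 0

Coefficients of the first fundamental form: E = 5, F = 0, G = u^2.
Coefficients of the second fundamental form: L = 0, M = 0, N = 2*sqrt(5)*u^2/(5*Abs(u)).
Assemble K = (LN − M²)/(EG − F²) = 0. At (u, v) = (1, -2*pi/3): K = 0.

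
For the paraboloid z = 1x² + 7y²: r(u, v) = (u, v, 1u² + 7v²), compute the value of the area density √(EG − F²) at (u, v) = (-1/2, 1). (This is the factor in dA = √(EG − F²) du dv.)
√(EG − F²)|_{(-1/2, 1)} = 3*sqrt(22)

E = 4*u^2 + 1, F = 28*u*v, G = 196*v^2 + 1, so EG − F² = 4*u^2 + 196*v^2 + 1. Taking the positive square root: √(EG − F²) = sqrt(4*u^2 + 196*v^2 + 1). At (u, v) = (-1/2, 1): 3*sqrt(22).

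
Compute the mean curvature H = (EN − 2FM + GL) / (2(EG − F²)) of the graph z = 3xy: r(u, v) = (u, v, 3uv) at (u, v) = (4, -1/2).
H = 432*sqrt(589)/346921

With E = 9*v^2 + 1, F = 9*u*v, G = 9*u^2 + 1, L = 0, M = 3/sqrt(9*u^2 + 9*v^2 + 1), N = 0, assemble
  H = (EN − 2FM + GL) / (2(EG − F²)) = -27*u*v/(9*u^2 + 9*v^2 + 1)^(3/2).
At (u, v) = (4, -1/2): H = 432*sqrt(589)/346921.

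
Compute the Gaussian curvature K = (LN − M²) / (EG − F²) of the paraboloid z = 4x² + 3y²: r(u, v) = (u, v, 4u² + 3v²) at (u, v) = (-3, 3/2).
K = 12/108241

Coefficients of the first fundamental form: E = 64*u^2 + 1, F = 48*u*v, G = 36*v^2 + 1.
Coefficients of the second fundamental form: L = 8/sqrt(64*u^2 + 36*v^2 + 1), M = 0, N = 6/sqrt(64*u^2 + 36*v^2 + 1).
Assemble K = (LN − M²)/(EG − F²) = 48/(4096*u^4 + 4608*u^2*v^2 + 128*u^2 + 1296*v^4 + 72*v^2 + 1). At (u, v) = (-3, 3/2): K = 12/108241.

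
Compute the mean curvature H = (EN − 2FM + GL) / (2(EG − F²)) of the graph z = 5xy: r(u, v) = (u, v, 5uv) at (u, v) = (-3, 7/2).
H = 10500*sqrt(2129)/4532641

With E = 25*v^2 + 1, F = 25*u*v, G = 25*u^2 + 1, L = 0, M = 5/sqrt(25*u^2 + 25*v^2 + 1), N = 0, assemble
  H = (EN − 2FM + GL) / (2(EG − F²)) = -125*u*v/(25*u^2 + 25*v^2 + 1)^(3/2).
At (u, v) = (-3, 7/2): H = 10500*sqrt(2129)/4532641.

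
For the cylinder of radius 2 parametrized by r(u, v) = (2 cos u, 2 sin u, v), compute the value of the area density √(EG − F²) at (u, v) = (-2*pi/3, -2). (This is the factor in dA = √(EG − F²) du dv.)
√(EG − F²)|_{(-2*pi/3, -2)} = 2

E = 4, F = 0, G = 1, so EG − F² = 4. Taking the positive square root: √(EG − F²) = 2. At (u, v) = (-2*pi/3, -2): 2.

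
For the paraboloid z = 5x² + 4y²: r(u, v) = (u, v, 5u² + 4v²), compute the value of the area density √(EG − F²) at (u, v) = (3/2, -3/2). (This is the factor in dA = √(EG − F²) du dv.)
√(EG − F²)|_{(3/2, -3/2)} = sqrt(370)

E = 100*u^2 + 1, F = 80*u*v, G = 64*v^2 + 1, so EG − F² = 100*u^2 + 64*v^2 + 1. Taking the positive square root: √(EG − F²) = sqrt(100*u^2 + 64*v^2 + 1). At (u, v) = (3/2, -3/2): sqrt(370).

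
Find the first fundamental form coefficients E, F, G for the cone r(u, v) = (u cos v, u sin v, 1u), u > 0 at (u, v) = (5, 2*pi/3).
E = 2;  F = 0;  G = 25

Partials: r_u = (cos(v), sin(v), 1), r_v = (-u*sin(v), u*cos(v), 0). As functions of (u, v):
  E = r_u · r_u = 2,
  F = r_u · r_v = 0,
  G = r_v · r_v = u^2.
Evaluating at (u, v) = (5, 2*pi/3): E = 2, F = 0, G = 25.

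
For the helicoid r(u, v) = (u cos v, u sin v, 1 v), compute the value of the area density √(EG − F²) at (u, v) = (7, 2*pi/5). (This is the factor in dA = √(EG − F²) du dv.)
√(EG − F²)|_{(7, 2*pi/5)} = 5*sqrt(2)

E = 1, F = 0, G = u^2 + 1, so EG − F² = u^2 + 1. Taking the positive square root: √(EG − F²) = sqrt(u^2 + 1). At (u, v) = (7, 2*pi/5): 5*sqrt(2).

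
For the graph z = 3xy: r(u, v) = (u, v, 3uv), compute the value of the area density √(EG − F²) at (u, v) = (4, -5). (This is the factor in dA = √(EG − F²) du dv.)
√(EG − F²)|_{(4, -5)} = sqrt(370)

E = 9*v^2 + 1, F = 9*u*v, G = 9*u^2 + 1, so EG − F² = 9*u^2 + 9*v^2 + 1. Taking the positive square root: √(EG − F²) = sqrt(9*u^2 + 9*v^2 + 1). At (u, v) = (4, -5): sqrt(370).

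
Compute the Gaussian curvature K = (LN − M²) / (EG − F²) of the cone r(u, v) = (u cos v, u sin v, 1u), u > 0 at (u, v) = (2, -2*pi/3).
K = 0

Coefficients of the first fundamental form: E = 2, F = 0, G = u^2.
Coefficients of the second fundamental form: L = 0, M = 0, N = sqrt(2)*u^2/(2*Abs(u)).
Assemble K = (LN − M²)/(EG − F²) = 0. At (u, v) = (2, -2*pi/3): K = 0.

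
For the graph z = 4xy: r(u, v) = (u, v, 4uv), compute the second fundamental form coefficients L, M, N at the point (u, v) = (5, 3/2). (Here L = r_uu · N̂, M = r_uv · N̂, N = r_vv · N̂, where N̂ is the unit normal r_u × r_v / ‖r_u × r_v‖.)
L = 0;  M = 4*sqrt(437)/437;  N = 0

Compute the unit normal N̂(u, v) = (-4*v/sqrt(16*u^2 + 16*v^2 + 1), -4*u/sqrt(16*u^2 + 16*v^2 + 1), 1/sqrt(16*u^2 + 16*v^2 + 1)), and the second partials r_uu, r_uv, r_vv. Take dot products:
  L(u, v) = r_uu · N̂ = 0,
  M(u, v) = r_uv · N̂ = 4/sqrt(16*u^2 + 16*v^2 + 1),
  N(u, v) = r_vv · N̂ = 0.
Evaluating at (u, v) = (5, 3/2):
  L = 0, M = 4*sqrt(437)/437, N = 0.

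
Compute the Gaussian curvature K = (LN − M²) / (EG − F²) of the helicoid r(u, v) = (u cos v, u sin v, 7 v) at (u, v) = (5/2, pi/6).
K = -784/48841

Coefficients of the first fundamental form: E = 1, F = 0, G = u^2 + 49.
Coefficients of the second fundamental form: L = 0, M = -7/sqrt(u^2 + 49), N = 0.
Assemble K = (LN − M²)/(EG − F²) = -49/(u^2 + 49)^2. At (u, v) = (5/2, pi/6): K = -784/48841.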